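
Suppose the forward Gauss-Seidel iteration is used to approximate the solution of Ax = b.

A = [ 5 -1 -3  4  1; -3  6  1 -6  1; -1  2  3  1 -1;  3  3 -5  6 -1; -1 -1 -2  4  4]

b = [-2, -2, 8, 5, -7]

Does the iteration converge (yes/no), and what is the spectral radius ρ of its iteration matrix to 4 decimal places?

no, ρ = 1.3964

Write A = D+L+U with D = diag(5, 6, 3, 6, 4).
Gauss-Seidel: T = -(D+L)⁻¹U, row 0 first, T[0,1] = -(-1)/(5) = +0.2000; later rows by forward substitution.
  T[0,:] = [+0.0000 +0.2000 +0.6000 -0.8000 -0.2000]
  T[1,:] = [+0.0000 +0.1000 +0.1333 +0.6000 -0.2667]
  T[2,:] = [+0.0000 +0.0000 +0.1111 -1.0000 +0.4444]
  T[3,:] = [+0.0000 -0.1500 -0.2741 -0.7333 +0.7704]
  T[4,:] = [+0.0000 +0.2250 +0.5130 +0.1833 -0.6648]
|roots of det(T-λI)|: 1.3964, 0.2048, 0.0402, 0.0402, 0.0000.
ρ = 1.3964; 1.3964 > 1, so it fails to converge.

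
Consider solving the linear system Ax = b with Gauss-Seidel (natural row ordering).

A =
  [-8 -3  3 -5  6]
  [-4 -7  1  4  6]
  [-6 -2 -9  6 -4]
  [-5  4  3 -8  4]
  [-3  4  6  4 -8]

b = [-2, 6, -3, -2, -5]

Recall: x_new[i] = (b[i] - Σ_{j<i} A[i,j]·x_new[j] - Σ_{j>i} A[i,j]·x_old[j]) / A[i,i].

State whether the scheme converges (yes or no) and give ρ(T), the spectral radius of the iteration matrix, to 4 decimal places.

Diagonal D = diag(-8, -7, -9, -8, -8); L, U strict lower/upper.
GS T = -(D+L)⁻¹U: row 0 first, T[0,3] = -(-5)/(-8) = -0.6250; later rows by forward substitution.
  T[0,:] = [+0.0000, -0.3750, +0.3750, -0.6250, +0.7500]
  T[1,:] = [+0.0000, +0.2143, -0.0714, +0.9286, +0.4286]
  T[2,:] = [+0.0000, +0.2024, -0.2341, +0.8770, -1.0397]
  T[3,:] = [+0.0000, +0.4174, -0.3579, +1.1838, -0.1443]
  T[4,:] = [+0.0000, +0.6083, -0.5309, +1.9483, -0.9189]
|λ(T)| sorted: 1.4905, 1.1417, 0.0627, 0.0627, 0.0000.
ρ = 1.4905; 1.4905 > 1: divergent.

no, ρ = 1.4905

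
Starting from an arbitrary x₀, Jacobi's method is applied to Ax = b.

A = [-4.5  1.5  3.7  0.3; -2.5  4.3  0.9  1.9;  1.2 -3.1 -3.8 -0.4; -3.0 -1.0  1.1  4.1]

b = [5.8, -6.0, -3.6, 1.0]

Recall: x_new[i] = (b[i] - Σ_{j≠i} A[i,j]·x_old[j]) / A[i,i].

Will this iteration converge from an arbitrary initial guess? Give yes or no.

no

Write A = D+L+U with D = diag(-4.5, 4.3, -3.8, 4.1).
Jacobi T = -D⁻¹(L+U): T[3,0] = -(-3)/(4.1) = +0.7317; T[3,3] = 0.
  T[0,:] = [+0.0000, +0.3333, +0.8222, +0.0667]
  T[1,:] = [+0.5814, +0.0000, -0.2093, -0.4419]
  T[2,:] = [+0.3158, -0.8158, +0.0000, -0.1053]
  T[3,:] = [+0.7317, +0.2439, -0.2683, +0.0000]
|λ(T)| sorted: 1.1623, 0.6543, 0.6543, 0.4905.
ρ(T) = max|λ| = 1.1623; 1.1623 > 1 ⇒ diverges.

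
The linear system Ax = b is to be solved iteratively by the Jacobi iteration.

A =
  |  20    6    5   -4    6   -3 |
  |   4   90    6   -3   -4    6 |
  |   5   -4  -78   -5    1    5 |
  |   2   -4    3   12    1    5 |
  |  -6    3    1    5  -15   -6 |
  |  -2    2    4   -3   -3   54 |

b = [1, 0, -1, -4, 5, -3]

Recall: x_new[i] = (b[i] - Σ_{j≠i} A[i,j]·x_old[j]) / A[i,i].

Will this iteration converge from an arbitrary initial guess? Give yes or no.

yes

Write A = D+L+U with D = diag(20, 90, -78, 12, -15, 54).
Jacobi T = -D⁻¹(L+U): T[3,1] = -(-4)/(12) = +0.3333; T[3,3] = 0.
  T[0,:] = [+0.0000, -0.3000, -0.2500, +0.2000, -0.3000, +0.1500]
  T[1,:] = [-0.0444, +0.0000, -0.0667, +0.0333, +0.0444, -0.0667]
  T[2,:] = [+0.0641, -0.0513, +0.0000, -0.0641, +0.0128, +0.0641]
  T[3,:] = [-0.1667, +0.3333, -0.2500, +0.0000, -0.0833, -0.4167]
  T[4,:] = [-0.4000, +0.2000, +0.0667, +0.3333, +0.0000, -0.4000]
  T[5,:] = [+0.0370, -0.0370, -0.0741, +0.0556, +0.0556, +0.0000]
|roots of det(T-λI)|: 0.3638, 0.2052, 0.2052, 0.1984, 0.0907, 0.0345.
ρ(T) = max|λ| = 0.3638; 0.3638 < 1: convergent.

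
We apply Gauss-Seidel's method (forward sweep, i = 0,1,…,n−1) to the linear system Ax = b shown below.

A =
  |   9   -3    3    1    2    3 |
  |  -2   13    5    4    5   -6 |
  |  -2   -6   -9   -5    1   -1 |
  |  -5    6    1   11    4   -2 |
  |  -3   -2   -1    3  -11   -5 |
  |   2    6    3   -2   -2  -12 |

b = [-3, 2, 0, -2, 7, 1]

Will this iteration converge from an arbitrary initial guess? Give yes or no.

Let D = diag(9, 13, -9, 11, -11, -12); L, U the strict triangles.
T_GS = -(D+L)⁻¹U: row 0 first, T[0,4] = -(2)/(9) = -0.2222; later rows by forward substitution.
  T[0,:] = [+0.0000 +0.3333 -0.3333 -0.1111 -0.2222 -0.3333]
  T[1,:] = [+0.0000 +0.0513 -0.4359 -0.3248 -0.4188 +0.4103]
  T[2,:] = [+0.0000 -0.1083 +0.3647 -0.3143 +0.4397 -0.3105]
  T[3,:] = [+0.0000 +0.1334 +0.0531 +0.1552 -0.2762 -0.1652]
  T[4,:] = [+0.0000 -0.0540 +0.1515 +0.1603 +0.0215 -0.4551]
  T[5,:] = [+0.0000 +0.0409 -0.2164 -0.3121 -0.0941 +0.1753]
|roots of det(T-λI)|: 0.8204, 0.3076, 0.3076, 0.1930, 0.1310, 0.0000.
ρ(T) = max|λ| = 0.8204; 0.8204 < 1: convergent.

yes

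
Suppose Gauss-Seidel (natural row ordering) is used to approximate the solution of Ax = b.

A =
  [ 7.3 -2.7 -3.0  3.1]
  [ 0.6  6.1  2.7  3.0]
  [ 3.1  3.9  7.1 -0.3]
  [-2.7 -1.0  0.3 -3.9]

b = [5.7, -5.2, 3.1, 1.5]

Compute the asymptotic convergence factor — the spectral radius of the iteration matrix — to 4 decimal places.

0.6489

Let D = diag(7.3, 6.1, 7.1, -3.9); L, U the strict triangles.
GS T = -(D+L)⁻¹U: row 0 first, T[0,2] = -(-3)/(7.3) = +0.4110; later rows by forward substitution.
  T[0,:] = [+0.0000 +0.3699 +0.4110 -0.4247]
  T[1,:] = [+0.0000 -0.0364 -0.4830 -0.4500]
  T[2,:] = [+0.0000 -0.1415 +0.0859 +0.4749]
  T[3,:] = [+0.0000 -0.2576 -0.1540 +0.4459]
eigenvalue magnitudes: 0.6489, 0.0859, 0.0859, 0.0000.
spectral radius ρ = 0.6489; 0.6489 < 1 ⇒ converges.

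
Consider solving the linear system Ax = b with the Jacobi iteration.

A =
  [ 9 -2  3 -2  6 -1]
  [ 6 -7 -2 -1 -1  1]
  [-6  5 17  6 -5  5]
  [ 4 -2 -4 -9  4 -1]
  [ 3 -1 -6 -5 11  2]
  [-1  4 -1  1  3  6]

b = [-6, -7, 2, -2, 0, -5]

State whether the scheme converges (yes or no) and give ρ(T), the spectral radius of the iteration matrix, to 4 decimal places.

Write A = D+L+U with D = diag(9, -7, 17, -9, 11, 6).
Jacobi T = -D⁻¹(L+U): T[1,3] = -(-1)/(-7) = -0.1429; T[1,1] = 0.
  T[0,:] = [+0.0000 +0.2222 -0.3333 +0.2222 -0.6667 +0.1111]
  T[1,:] = [+0.8571 +0.0000 -0.2857 -0.1429 -0.1429 +0.1429]
  T[2,:] = [+0.3529 -0.2941 +0.0000 -0.3529 +0.2941 -0.2941]
  T[3,:] = [+0.4444 -0.2222 -0.4444 +0.0000 +0.4444 -0.1111]
  T[4,:] = [-0.2727 +0.0909 +0.5455 +0.4545 +0.0000 -0.1818]
  T[5,:] = [+0.1667 -0.6667 +0.1667 -0.1667 -0.5000 +0.0000]
|eigenvalues of T|: 1.2040, 0.6986, 0.6986, 0.4750, 0.4750, 0.3976.
ρ(T) = max|λ| = 1.2040; 1.2040 > 1, so it fails to converge.

no, ρ = 1.2040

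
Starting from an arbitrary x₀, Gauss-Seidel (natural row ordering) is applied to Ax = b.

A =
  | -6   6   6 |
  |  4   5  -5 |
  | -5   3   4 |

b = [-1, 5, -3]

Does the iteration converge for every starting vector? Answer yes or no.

no

Write A = D+L+U with D = diag(-6, 5, 4).
GS T = -(D+L)⁻¹U: row 0 first, T[0,1] = -(6)/(-6) = +1.0000; later rows by forward substitution.
  T[0,:] = [+0.0000  +1.0000  +1.0000]
  T[1,:] = [+0.0000  -0.8000  +0.2000]
  T[2,:] = [+0.0000  +1.8500  +1.1000]
|roots of det(T-λI)|: 1.2781, 0.9781, 0.0000.
spectral radius ρ = 1.2781; 1.2781 > 1 ⇒ diverges.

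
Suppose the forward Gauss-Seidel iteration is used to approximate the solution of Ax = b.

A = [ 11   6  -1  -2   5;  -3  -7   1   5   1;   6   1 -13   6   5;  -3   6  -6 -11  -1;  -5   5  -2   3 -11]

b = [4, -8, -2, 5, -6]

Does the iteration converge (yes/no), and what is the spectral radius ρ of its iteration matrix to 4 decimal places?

yes, ρ = 0.9297

Let D = diag(11, -7, -13, -11, -11); L, U the strict triangles.
Gauss-Seidel: T = -(D+L)⁻¹U, row 0 first, T[0,3] = -(-2)/(11) = +0.1818; later rows by forward substitution.
  T[0,:] = [+0.0000, -0.5455, +0.0909, +0.1818, -0.4545]
  T[1,:] = [+0.0000, +0.2338, +0.1039, +0.6364, +0.3377]
  T[2,:] = [+0.0000, -0.2338, +0.0500, +0.5944, +0.2008]
  T[3,:] = [+0.0000, +0.4038, +0.0046, -0.0267, +0.1077]
  T[4,:] = [+0.0000, +0.5068, -0.0019, +0.0913, +0.3530]
|eigenvalues of T|: 0.9297, 0.3725, 0.0970, 0.0442, 0.0000.
ρ = 0.9297; 0.9297 < 1 ⇒ converges.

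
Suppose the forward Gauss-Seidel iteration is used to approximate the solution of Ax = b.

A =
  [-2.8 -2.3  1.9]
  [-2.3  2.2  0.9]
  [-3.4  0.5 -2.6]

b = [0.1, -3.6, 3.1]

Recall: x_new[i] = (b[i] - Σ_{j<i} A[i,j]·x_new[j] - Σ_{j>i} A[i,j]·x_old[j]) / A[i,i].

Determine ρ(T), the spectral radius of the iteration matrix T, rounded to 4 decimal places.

1.3669

Split A = D + L + U, D = diag(-2.8, 2.2, -2.6).
T_GS = -(D+L)⁻¹U: row 0 first, T[0,2] = -(1.9)/(-2.8) = +0.6786; later rows by forward substitution.
  T[0,:] = [+0.0000 -0.8214 +0.6786]
  T[1,:] = [+0.0000 -0.8588 +0.3003]
  T[2,:] = [+0.0000 +0.9090 -0.8296]
moduli |λ_i(T)| = 1.3669, 0.3215, 0.0000.
ρ = 1.3669; 1.3669 > 1, so it fails to converge.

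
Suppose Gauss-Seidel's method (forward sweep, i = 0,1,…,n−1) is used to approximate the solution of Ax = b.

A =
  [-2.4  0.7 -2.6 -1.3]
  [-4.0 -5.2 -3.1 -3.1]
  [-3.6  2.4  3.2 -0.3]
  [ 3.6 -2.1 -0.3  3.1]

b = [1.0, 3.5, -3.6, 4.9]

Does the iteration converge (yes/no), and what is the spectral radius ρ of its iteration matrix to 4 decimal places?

A = D + L + U where D = diag(-2.4, -5.2, 3.2, 3.1).
GS T = -(D+L)⁻¹U: row 0 first, T[0,3] = -(-1.3)/(-2.4) = -0.5417; later rows by forward substitution.
  T[0,:] = [+0.0000, +0.2917, -1.0833, -0.5417]
  T[1,:] = [+0.0000, -0.2244, +0.2372, -0.1795]
  T[2,:] = [+0.0000, +0.4964, -1.3966, -0.3810]
  T[3,:] = [+0.0000, -0.4427, +1.2836, +0.4706]
|eigenvalues of T|: 1.2633, 0.1912, 0.0784, 0.0000.
ρ(T) = max|λ| = 1.2633; 1.2633 > 1 ⇒ diverges.

no, ρ = 1.2633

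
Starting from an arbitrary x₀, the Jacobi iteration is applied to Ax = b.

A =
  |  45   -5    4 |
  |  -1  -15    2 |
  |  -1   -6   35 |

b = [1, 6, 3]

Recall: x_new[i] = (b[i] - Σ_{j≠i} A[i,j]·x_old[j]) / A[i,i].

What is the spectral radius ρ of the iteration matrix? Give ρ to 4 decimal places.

0.1500

Diagonal D = diag(45, -15, 35); L, U strict lower/upper.
T_J = -D⁻¹(L+U): T[2,0] = -(-1)/(35) = +0.0286; T[2,2] = 0.
  T[0,:] = [+0.0000  +0.1111  -0.0889]
  T[1,:] = [-0.0667  +0.0000  +0.1333]
  T[2,:] = [+0.0286  +0.1714  +0.0000]
eigenvalue magnitudes: 0.1500, 0.0979, 0.0979.
ρ = 0.1500; 0.1500 < 1, so it converges for any x₀.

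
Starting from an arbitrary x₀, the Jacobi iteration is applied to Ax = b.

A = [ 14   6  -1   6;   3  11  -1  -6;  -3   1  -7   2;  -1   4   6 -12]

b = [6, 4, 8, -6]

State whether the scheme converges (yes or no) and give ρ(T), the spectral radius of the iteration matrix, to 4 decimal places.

Diagonal D = diag(14, 11, -7, -12); L, U strict lower/upper.
T_J = -D⁻¹(L+U): T[0,1] = -(6)/(14) = -0.4286; T[0,0] = 0.
  T[0,:] = [+0.0000 -0.4286 +0.0714 -0.4286]
  T[1,:] = [-0.2727 +0.0000 +0.0909 +0.5455]
  T[2,:] = [-0.4286 +0.1429 +0.0000 +0.2857]
  T[3,:] = [-0.0833 +0.3333 +0.5000 +0.0000]
moduli |λ_i(T)| = 0.8754, 0.4933, 0.3437, 0.3437.
ρ = 0.8754; 0.8754 < 1 ⇒ converges.

yes, ρ = 0.8754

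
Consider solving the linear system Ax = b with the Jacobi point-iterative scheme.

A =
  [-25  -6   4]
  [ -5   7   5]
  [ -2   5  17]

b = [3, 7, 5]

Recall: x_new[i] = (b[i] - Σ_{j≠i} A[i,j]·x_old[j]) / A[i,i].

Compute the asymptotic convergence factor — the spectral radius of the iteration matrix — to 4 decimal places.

0.3162

Diagonal D = diag(-25, 7, 17); L, U strict lower/upper.
T_J = -D⁻¹(L+U): T[0,1] = -(-6)/(-25) = -0.2400; T[0,0] = 0.
  T[0,:] = [+0.0000 -0.2400 +0.1600]
  T[1,:] = [+0.7143 +0.0000 -0.7143]
  T[2,:] = [+0.1176 -0.2941 +0.0000]
|roots of det(T-λI)|: 0.3162, 0.2062, 0.2062.
spectral radius ρ = 0.3162; 0.3162 < 1: convergent.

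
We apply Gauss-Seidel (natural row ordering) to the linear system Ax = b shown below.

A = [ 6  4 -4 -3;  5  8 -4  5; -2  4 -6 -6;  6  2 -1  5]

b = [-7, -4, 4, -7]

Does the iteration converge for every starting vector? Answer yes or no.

Let D = diag(6, 8, -6, 5); L, U the strict triangles.
GS T = -(D+L)⁻¹U: row 0 first, T[0,1] = -(4)/(6) = -0.6667; later rows by forward substitution.
  T[0,:] = [+0.0000, -0.6667, +0.6667, +0.5000]
  T[1,:] = [+0.0000, +0.4167, +0.0833, -0.9375]
  T[2,:] = [+0.0000, +0.5000, -0.1667, -1.7917]
  T[3,:] = [+0.0000, +0.7333, -0.8667, -0.5833]
moduli |λ_i(T)| = 1.3677, 0.5408, 0.5408, 0.0000.
ρ = 1.3677; 1.3677 > 1, so it fails to converge.

no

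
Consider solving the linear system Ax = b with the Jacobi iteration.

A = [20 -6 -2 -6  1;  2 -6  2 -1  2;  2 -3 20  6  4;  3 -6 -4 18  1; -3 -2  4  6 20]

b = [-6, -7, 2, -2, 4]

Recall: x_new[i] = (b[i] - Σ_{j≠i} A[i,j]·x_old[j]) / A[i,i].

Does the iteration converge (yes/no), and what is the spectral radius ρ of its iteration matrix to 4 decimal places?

yes, ρ = 0.5209

A = D + L + U where D = diag(20, -6, 20, 18, 20).
Jacobi: T = -D⁻¹(L+U), T[1,3] = -(-1)/(-6) = -0.1667; T[1,1] = 0.
  T[0,:] = [+0.0000  +0.3000  +0.1000  +0.3000  -0.0500]
  T[1,:] = [+0.3333  +0.0000  +0.3333  -0.1667  +0.3333]
  T[2,:] = [-0.1000  +0.1500  +0.0000  -0.3000  -0.2000]
  T[3,:] = [-0.1667  +0.3333  +0.2222  +0.0000  -0.0556]
  T[4,:] = [+0.1500  +0.1000  -0.2000  -0.3000  +0.0000]
moduli |λ_i(T)| = 0.5209, 0.3940, 0.3940, 0.3464, 0.1345.
spectral radius ρ = 0.5209; 0.5209 < 1: convergent.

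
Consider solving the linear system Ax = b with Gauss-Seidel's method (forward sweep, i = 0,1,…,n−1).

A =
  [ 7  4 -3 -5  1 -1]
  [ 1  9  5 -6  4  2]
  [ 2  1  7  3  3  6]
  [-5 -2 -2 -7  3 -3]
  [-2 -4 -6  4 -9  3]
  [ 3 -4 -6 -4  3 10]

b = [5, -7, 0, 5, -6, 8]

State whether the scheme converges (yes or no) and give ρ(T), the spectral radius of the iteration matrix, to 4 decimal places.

A = D + L + U where D = diag(7, 9, 7, -7, -9, 10).
Gauss-Seidel: T = -(D+L)⁻¹U, row 0 first, T[0,1] = -(4)/(7) = -0.5714; later rows by forward substitution.
  T[0,:] = [+0.0000 -0.5714 +0.4286 +0.7143 -0.1429 +0.1429]
  T[1,:] = [+0.0000 +0.0635 -0.6032 +0.5873 -0.4286 -0.2381]
  T[2,:] = [+0.0000 +0.1542 -0.0363 -0.7166 -0.3265 -0.8639]
  T[3,:] = [+0.0000 +0.3460 -0.1234 -0.4733 +0.7464 -0.2157]
  T[4,:] = [+0.0000 +0.1497 +0.1422 -0.1524 +0.7716 +0.8875]
  T[5,:] = [+0.0000 +0.3828 -0.4836 -0.5529 -0.2574 -1.0090]
eigenvalue magnitudes: 1.5180, 0.7655, 0.5793, 0.5793, 0.0150, 0.0000.
ρ(T) = max|λ| = 1.5180; 1.5180 > 1: divergent.

no, ρ = 1.5180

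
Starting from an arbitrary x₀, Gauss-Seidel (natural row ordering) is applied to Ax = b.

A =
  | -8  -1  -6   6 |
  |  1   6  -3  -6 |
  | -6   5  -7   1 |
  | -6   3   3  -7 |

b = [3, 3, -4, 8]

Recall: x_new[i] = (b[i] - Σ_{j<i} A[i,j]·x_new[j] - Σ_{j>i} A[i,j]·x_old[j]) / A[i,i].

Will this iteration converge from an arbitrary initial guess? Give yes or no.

A = D + L + U where D = diag(-8, 6, -7, -7).
GS T = -(D+L)⁻¹U: row 0 first, T[0,3] = -(6)/(-8) = +0.7500; later rows by forward substitution.
  T[0,:] = [+0.0000 -0.1250 -0.7500 +0.7500]
  T[1,:] = [+0.0000 +0.0208 +0.6250 +0.8750]
  T[2,:] = [+0.0000 +0.1220 +1.0893 +0.1250]
  T[3,:] = [+0.0000 +0.1684 +1.3776 -0.2143]
eigenvalue magnitudes: 1.3519, 0.4433, 0.0128, 0.0000.
ρ = 1.3519; 1.3519 > 1: divergent.

no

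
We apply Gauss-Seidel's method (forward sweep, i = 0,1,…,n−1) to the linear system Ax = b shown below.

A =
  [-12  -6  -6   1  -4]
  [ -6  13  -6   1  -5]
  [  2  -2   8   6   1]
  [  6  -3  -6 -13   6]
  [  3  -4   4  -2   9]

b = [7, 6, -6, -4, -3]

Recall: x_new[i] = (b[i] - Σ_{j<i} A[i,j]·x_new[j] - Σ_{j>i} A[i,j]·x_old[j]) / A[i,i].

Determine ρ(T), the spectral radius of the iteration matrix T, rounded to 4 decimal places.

Diagonal D = diag(-12, 13, 8, -13, 9); L, U strict lower/upper.
Gauss-Seidel: T = -(D+L)⁻¹U, row 0 first, T[0,1] = -(-6)/(-12) = -0.5000; later rows by forward substitution.
  T[0,:] = [+0.0000, -0.5000, -0.5000, +0.0833, -0.3333]
  T[1,:] = [+0.0000, -0.2308, +0.2308, -0.0385, +0.2308]
  T[2,:] = [+0.0000, +0.0673, +0.1827, -0.7804, +0.0160]
  T[3,:] = [+0.0000, -0.2086, -0.3683, +0.4075, +0.2470]
  T[4,:] = [+0.0000, -0.0122, +0.1062, +0.3926, +0.2615]
|λ(T)| sorted: 0.9309, 0.3094, 0.3094, 0.2987, 0.0000.
ρ = 0.9309; 0.9309 < 1: convergent.

0.9309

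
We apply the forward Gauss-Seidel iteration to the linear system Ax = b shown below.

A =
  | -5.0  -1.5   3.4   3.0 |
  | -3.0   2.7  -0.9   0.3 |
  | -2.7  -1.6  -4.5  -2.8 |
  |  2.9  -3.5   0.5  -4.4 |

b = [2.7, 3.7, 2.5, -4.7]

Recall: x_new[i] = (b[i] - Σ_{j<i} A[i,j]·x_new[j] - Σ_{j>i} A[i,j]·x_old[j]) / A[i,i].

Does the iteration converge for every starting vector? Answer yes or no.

no

Diagonal D = diag(-5, 2.7, -4.5, -4.4); L, U strict lower/upper.
GS T = -(D+L)⁻¹U: row 0 first, T[0,1] = -(-1.5)/(-5) = -0.3000; later rows by forward substitution.
  T[0,:] = [+0.0000, -0.3000, +0.6800, +0.6000]
  T[1,:] = [+0.0000, -0.3333, +1.0889, +0.5556]
  T[2,:] = [+0.0000, +0.2985, -0.7952, -1.1798]
  T[3,:] = [+0.0000, +0.1013, -0.5083, -0.1805]
|eigenvalues of T|: 1.6112, 0.3708, 0.0686, 0.0000.
ρ(T) = max|λ| = 1.6112; 1.6112 > 1 ⇒ diverges.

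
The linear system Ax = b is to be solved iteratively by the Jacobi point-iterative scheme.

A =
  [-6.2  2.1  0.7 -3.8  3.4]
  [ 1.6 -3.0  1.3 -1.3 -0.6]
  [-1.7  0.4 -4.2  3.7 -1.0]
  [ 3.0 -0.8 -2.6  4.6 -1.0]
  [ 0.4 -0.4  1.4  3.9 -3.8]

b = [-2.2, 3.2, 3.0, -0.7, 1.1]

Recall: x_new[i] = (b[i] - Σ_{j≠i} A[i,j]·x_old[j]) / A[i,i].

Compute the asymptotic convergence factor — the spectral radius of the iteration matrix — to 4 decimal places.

1.1421

Write A = D+L+U with D = diag(-6.2, -3, -4.2, 4.6, -3.8).
Jacobi: T = -D⁻¹(L+U), T[3,0] = -(3)/(4.6) = -0.6522; T[3,3] = 0.
  T[0,:] = [+0.0000  +0.3387  +0.1129  -0.6129  +0.5484]
  T[1,:] = [+0.5333  +0.0000  +0.4333  -0.4333  -0.2000]
  T[2,:] = [-0.4048  +0.0952  +0.0000  +0.8810  -0.2381]
  T[3,:] = [-0.6522  +0.1739  +0.5652  +0.0000  +0.2174]
  T[4,:] = [+0.1053  -0.1053  +0.3684  +1.0263  +0.0000]
|λ(T)| sorted: 1.1421, 0.7529, 0.7529, 0.5605, 0.3558.
ρ = 1.1421; 1.1421 > 1: divergent.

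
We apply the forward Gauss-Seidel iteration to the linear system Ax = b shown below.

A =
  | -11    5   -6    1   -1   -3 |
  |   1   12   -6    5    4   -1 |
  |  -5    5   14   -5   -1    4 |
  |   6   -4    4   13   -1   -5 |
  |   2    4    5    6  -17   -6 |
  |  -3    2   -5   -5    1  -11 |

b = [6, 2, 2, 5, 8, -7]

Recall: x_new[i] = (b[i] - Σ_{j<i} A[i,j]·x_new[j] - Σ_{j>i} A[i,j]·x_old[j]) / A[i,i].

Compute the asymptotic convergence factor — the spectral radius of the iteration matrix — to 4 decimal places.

0.8747

Split A = D + L + U, D = diag(-11, 12, 14, 13, -17, -11).
GS T = -(D+L)⁻¹U: row 0 first, T[0,2] = -(-6)/(-11) = -0.5455; later rows by forward substitution.
  T[0,:] = [+0.0000, +0.4545, -0.5455, +0.0909, -0.0909, -0.2727]
  T[1,:] = [+0.0000, -0.0379, +0.5455, -0.4242, -0.3258, +0.1061]
  T[2,:] = [+0.0000, +0.1759, -0.3896, +0.5411, +0.1553, -0.4210]
  T[3,:] = [+0.0000, -0.2756, +0.5395, -0.3390, -0.0291, +0.6727]
  T[4,:] = [+0.0000, -0.0010, +0.1400, -0.0496, -0.0520, -0.2465]
  T[5,:] = [+0.0000, -0.0856, +0.1925, -0.1983, -0.0965, -0.0431]
|roots of det(T-λI)|: 0.8747, 0.3471, 0.1893, 0.1023, 0.1023, 0.0000.
ρ = 0.8747; 0.8747 < 1, so it converges for any x₀.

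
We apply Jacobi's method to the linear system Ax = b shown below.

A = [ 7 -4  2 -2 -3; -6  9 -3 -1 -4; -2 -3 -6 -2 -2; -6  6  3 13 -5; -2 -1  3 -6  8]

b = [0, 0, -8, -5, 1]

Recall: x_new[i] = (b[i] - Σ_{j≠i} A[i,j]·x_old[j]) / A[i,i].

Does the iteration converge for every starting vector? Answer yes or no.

no

A = D + L + U where D = diag(7, 9, -6, 13, 8).
Jacobi T = -D⁻¹(L+U): T[0,3] = -(-2)/(7) = +0.2857; T[0,0] = 0.
  T[0,:] = [+0.0000  +0.5714  -0.2857  +0.2857  +0.4286]
  T[1,:] = [+0.6667  +0.0000  +0.3333  +0.1111  +0.4444]
  T[2,:] = [-0.3333  -0.5000  +0.0000  -0.3333  -0.3333]
  T[3,:] = [+0.4615  -0.4615  -0.2308  +0.0000  +0.3846]
  T[4,:] = [+0.2500  +0.1250  -0.3750  +0.7500  +0.0000]
|eigenvalues of T|: 1.2270, 0.6117, 0.5648, 0.2398, 0.2398.
ρ(T) = max|λ| = 1.2270; 1.2270 > 1, so it fails to converge.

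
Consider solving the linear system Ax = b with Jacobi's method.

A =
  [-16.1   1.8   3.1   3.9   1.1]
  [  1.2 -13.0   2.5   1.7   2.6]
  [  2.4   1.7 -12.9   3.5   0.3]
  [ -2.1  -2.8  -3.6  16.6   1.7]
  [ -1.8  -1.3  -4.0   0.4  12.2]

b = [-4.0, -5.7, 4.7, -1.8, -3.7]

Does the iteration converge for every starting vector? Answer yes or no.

yes

Split A = D + L + U, D = diag(-16.1, -13, -12.9, 16.6, 12.2).
Jacobi: T = -D⁻¹(L+U), T[3,0] = -(-2.1)/(16.6) = +0.1265; T[3,3] = 0.
  T[0,:] = [+0.0000  +0.1118  +0.1925  +0.2422  +0.0683]
  T[1,:] = [+0.0923  +0.0000  +0.1923  +0.1308  +0.2000]
  T[2,:] = [+0.1860  +0.1318  +0.0000  +0.2713  +0.0233]
  T[3,:] = [+0.1265  +0.1687  +0.2169  +0.0000  -0.1024]
  T[4,:] = [+0.1475  +0.1066  +0.3279  -0.0328  +0.0000]
moduli |λ_i(T)| = 0.5559, 0.3303, 0.1894, 0.0477, 0.0477.
spectral radius ρ = 0.5559; 0.5559 < 1: convergent.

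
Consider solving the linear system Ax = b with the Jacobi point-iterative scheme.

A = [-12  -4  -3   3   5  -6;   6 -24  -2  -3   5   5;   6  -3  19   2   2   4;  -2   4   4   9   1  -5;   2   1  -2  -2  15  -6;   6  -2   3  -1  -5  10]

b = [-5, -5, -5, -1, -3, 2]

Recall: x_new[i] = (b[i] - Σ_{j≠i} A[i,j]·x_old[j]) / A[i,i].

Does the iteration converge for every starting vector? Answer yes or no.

Let D = diag(-12, -24, 19, 9, 15, 10); L, U the strict triangles.
T_J = -D⁻¹(L+U): T[2,1] = -(-3)/(19) = +0.1579; T[2,2] = 0.
  T[0,:] = [+0.0000  -0.3333  -0.2500  +0.2500  +0.4167  -0.5000]
  T[1,:] = [+0.2500  +0.0000  -0.0833  -0.1250  +0.2083  +0.2083]
  T[2,:] = [-0.3158  +0.1579  +0.0000  -0.1053  -0.1053  -0.2105]
  T[3,:] = [+0.2222  -0.4444  -0.4444  +0.0000  -0.1111  +0.5556]
  T[4,:] = [-0.1333  -0.0667  +0.1333  +0.1333  +0.0000  +0.4000]
  T[5,:] = [-0.6000  +0.2000  -0.3000  +0.1000  +0.5000  +0.0000]
|λ(T)| sorted: 0.9470, 0.6666, 0.4053, 0.3086, 0.3086, 0.2652.
ρ(T) = max|λ| = 0.9470; 0.9470 < 1 ⇒ converges.

yes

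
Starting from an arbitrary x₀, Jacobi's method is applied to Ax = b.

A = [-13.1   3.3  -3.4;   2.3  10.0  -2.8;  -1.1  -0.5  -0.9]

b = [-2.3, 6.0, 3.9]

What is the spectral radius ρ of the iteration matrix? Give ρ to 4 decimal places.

Diagonal D = diag(-13.1, 10, -0.9); L, U strict lower/upper.
T_J = -D⁻¹(L+U): T[0,1] = -(3.3)/(-13.1) = +0.2519; T[0,0] = 0.
  T[0,:] = [+0.0000 +0.2519 -0.2595]
  T[1,:] = [-0.2300 +0.0000 +0.2800]
  T[2,:] = [-1.2222 -0.5556 +0.0000]
|λ(T)| sorted: 0.5622, 0.4608, 0.4608.
ρ(T) = max|λ| = 0.5622; 0.5622 < 1, so it converges for any x₀.

0.5622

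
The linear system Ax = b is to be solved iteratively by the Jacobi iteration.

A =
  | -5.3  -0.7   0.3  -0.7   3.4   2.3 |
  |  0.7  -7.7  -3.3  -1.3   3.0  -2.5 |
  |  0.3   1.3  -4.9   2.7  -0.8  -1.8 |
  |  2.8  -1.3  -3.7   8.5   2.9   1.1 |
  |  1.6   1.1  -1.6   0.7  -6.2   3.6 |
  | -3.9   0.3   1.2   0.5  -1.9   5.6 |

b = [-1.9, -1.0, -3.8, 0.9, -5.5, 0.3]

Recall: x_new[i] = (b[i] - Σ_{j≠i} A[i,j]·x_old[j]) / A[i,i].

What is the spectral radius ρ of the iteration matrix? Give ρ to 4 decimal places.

1.1229

Split A = D + L + U, D = diag(-5.3, -7.7, -4.9, 8.5, -6.2, 5.6).
T_J = -D⁻¹(L+U): T[4,0] = -(1.6)/(-6.2) = +0.2581; T[4,4] = 0.
  T[0,:] = [+0.0000  -0.1321  +0.0566  -0.1321  +0.6415  +0.4340]
  T[1,:] = [+0.0909  +0.0000  -0.4286  -0.1688  +0.3896  -0.3247]
  T[2,:] = [+0.0612  +0.2653  +0.0000  +0.5510  -0.1633  -0.3673]
  T[3,:] = [-0.3294  +0.1529  +0.4353  +0.0000  -0.3412  -0.1294]
  T[4,:] = [+0.2581  +0.1774  -0.2581  +0.1129  +0.0000  +0.5806]
  T[5,:] = [+0.6964  -0.0536  -0.2143  -0.0893  +0.3393  +0.0000]
|eigenvalues of T|: 1.1229, 0.6291, 0.5351, 0.5351, 0.3516, 0.3516.
ρ(T) = max|λ| = 1.1229; 1.1229 > 1: divergent.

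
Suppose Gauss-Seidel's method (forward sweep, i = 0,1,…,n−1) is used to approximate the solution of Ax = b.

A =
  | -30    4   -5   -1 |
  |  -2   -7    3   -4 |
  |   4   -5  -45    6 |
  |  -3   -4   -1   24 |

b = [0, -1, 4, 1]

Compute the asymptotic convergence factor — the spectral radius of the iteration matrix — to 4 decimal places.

0.1587

A = D + L + U where D = diag(-30, -7, -45, 24).
GS T = -(D+L)⁻¹U: row 0 first, T[0,1] = -(4)/(-30) = +0.1333; later rows by forward substitution.
  T[0,:] = [+0.0000 +0.1333 -0.1667 -0.0333]
  T[1,:] = [+0.0000 -0.0381 +0.4762 -0.5619]
  T[2,:] = [+0.0000 +0.0161 -0.0677 +0.1928]
  T[3,:] = [+0.0000 +0.0110 +0.0557 -0.0898]
|eigenvalues of T|: 0.1587, 0.0981, 0.0612, 0.0000.
spectral radius ρ = 0.1587; 0.1587 < 1: convergent.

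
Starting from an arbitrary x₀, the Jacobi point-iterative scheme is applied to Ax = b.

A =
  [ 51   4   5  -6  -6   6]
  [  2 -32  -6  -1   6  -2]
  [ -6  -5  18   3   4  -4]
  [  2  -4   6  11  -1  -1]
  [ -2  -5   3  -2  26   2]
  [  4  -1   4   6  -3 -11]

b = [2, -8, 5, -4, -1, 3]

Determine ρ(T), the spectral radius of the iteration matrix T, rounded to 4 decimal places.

Diagonal D = diag(51, -32, 18, 11, 26, -11); L, U strict lower/upper.
Jacobi: T = -D⁻¹(L+U), T[3,0] = -(2)/(11) = -0.1818; T[3,3] = 0.
  T[0,:] = [+0.0000, -0.0784, -0.0980, +0.1176, +0.1176, -0.1176]
  T[1,:] = [+0.0625, +0.0000, -0.1875, -0.0312, +0.1875, -0.0625]
  T[2,:] = [+0.3333, +0.2778, +0.0000, -0.1667, -0.2222, +0.2222]
  T[3,:] = [-0.1818, +0.3636, -0.5455, +0.0000, +0.0909, +0.0909]
  T[4,:] = [+0.0769, +0.1923, -0.1154, +0.0769, +0.0000, -0.0769]
  T[5,:] = [+0.3636, -0.0909, +0.3636, +0.5455, -0.2727, +0.0000]
|λ(T)| sorted: 0.5023, 0.3657, 0.3657, 0.2205, 0.1221, 0.1221.
ρ(T) = max|λ| = 0.5023; 0.5023 < 1: convergent.

0.5023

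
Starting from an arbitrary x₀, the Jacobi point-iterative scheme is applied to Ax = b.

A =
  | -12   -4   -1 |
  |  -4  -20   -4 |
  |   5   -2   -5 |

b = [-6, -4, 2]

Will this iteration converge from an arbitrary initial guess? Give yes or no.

Let D = diag(-12, -20, -5); L, U the strict triangles.
Jacobi: T = -D⁻¹(L+U), T[1,2] = -(-4)/(-20) = -0.2000; T[1,1] = 0.
  T[0,:] = [+0.0000  -0.3333  -0.0833]
  T[1,:] = [-0.2000  +0.0000  -0.2000]
  T[2,:] = [+1.0000  -0.4000  +0.0000]
|eigenvalues of T|: 0.4451, 0.3671, 0.3671.
spectral radius ρ = 0.4451; 0.4451 < 1, so it converges for any x₀.

yes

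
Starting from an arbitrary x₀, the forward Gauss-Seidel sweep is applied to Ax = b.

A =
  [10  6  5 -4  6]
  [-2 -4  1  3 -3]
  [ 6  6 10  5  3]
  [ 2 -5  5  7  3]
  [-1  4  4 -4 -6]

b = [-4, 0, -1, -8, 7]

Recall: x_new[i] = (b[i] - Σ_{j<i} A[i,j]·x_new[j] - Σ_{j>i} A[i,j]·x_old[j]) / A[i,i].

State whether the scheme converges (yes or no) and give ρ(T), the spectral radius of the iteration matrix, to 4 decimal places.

Let D = diag(10, -4, 10, 7, -6); L, U the strict triangles.
T_GS = -(D+L)⁻¹U: row 0 first, T[0,1] = -(6)/(10) = -0.6000; later rows by forward substitution.
  T[0,:] = [+0.0000  -0.6000  -0.5000  +0.4000  -0.6000]
  T[1,:] = [+0.0000  +0.3000  +0.5000  +0.5500  -0.4500]
  T[2,:] = [+0.0000  +0.1800  +0.0000  -1.0700  +0.3300]
  T[3,:] = [+0.0000  +0.2571  +0.5000  +1.0429  -0.8143]
  T[4,:] = [+0.0000  +0.2486  +0.0833  -1.1086  +0.5629]
|λ(T)| sorted: 1.5881, 0.2605, 0.2605, 0.0497, 0.0000.
ρ = 1.5881; 1.5881 > 1, so it fails to converge.

no, ρ = 1.5881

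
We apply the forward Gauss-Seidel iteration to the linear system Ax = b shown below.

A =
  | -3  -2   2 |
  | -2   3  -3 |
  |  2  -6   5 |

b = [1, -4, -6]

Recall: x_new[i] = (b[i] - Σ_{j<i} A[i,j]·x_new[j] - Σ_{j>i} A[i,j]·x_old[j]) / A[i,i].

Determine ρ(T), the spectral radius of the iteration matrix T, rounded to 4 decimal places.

1.2377

A = D + L + U where D = diag(-3, 3, 5).
T_GS = -(D+L)⁻¹U: row 0 first, T[0,2] = -(2)/(-3) = +0.6667; later rows by forward substitution.
  T[0,:] = [+0.0000, -0.6667, +0.6667]
  T[1,:] = [+0.0000, -0.4444, +1.4444]
  T[2,:] = [+0.0000, -0.2667, +1.4667]
|eigenvalues of T|: 1.2377, 0.2155, 0.0000.
ρ = 1.2377; 1.2377 > 1: divergent.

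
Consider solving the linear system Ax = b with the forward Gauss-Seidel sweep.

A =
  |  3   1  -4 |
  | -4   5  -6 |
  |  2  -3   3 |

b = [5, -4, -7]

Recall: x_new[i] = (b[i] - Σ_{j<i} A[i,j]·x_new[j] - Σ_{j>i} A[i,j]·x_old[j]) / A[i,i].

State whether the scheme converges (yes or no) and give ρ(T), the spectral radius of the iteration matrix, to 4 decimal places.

no, ρ = 1.3140

Split A = D + L + U, D = diag(3, 5, 3).
GS T = -(D+L)⁻¹U: row 0 first, T[0,1] = -(1)/(3) = -0.3333; later rows by forward substitution.
  T[0,:] = [+0.0000  -0.3333  +1.3333]
  T[1,:] = [+0.0000  -0.2667  +2.2667]
  T[2,:] = [+0.0000  -0.0444  +1.3778]
|roots of det(T-λI)|: 1.3140, 0.2029, 0.0000.
ρ = 1.3140; 1.3140 > 1: divergent.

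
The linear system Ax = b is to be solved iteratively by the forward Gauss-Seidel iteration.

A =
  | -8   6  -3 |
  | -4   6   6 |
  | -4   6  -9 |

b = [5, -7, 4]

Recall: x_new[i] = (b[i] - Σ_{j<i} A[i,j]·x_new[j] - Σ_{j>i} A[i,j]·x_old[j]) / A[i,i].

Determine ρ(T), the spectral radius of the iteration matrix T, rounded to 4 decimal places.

0.6667

Let D = diag(-8, 6, -9); L, U the strict triangles.
T_GS = -(D+L)⁻¹U: row 0 first, T[0,2] = -(-3)/(-8) = -0.3750; later rows by forward substitution.
  T[0,:] = [+0.0000, +0.7500, -0.3750]
  T[1,:] = [+0.0000, +0.5000, -1.2500]
  T[2,:] = [+0.0000, +0.0000, -0.6667]
|roots of det(T-λI)|: 0.6667, 0.5000, 0.0000.
ρ(T) = max|λ| = 0.6667; 0.6667 < 1: convergent.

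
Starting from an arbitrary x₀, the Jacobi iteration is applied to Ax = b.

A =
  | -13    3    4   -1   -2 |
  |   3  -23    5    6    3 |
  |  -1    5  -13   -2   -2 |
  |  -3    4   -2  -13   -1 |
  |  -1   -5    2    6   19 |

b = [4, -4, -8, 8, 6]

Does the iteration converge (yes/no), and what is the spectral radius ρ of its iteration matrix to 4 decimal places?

Let D = diag(-13, -23, -13, -13, 19); L, U the strict triangles.
Jacobi: T = -D⁻¹(L+U), T[2,0] = -(-1)/(-13) = -0.0769; T[2,2] = 0.
  T[0,:] = [+0.0000  +0.2308  +0.3077  -0.0769  -0.1538]
  T[1,:] = [+0.1304  +0.0000  +0.2174  +0.2609  +0.1304]
  T[2,:] = [-0.0769  +0.3846  +0.0000  -0.1538  -0.1538]
  T[3,:] = [-0.2308  +0.3077  -0.1538  +0.0000  -0.0769]
  T[4,:] = [+0.0526  +0.2632  -0.1053  -0.3158  +0.0000]
|roots of det(T-λI)|: 0.6420, 0.3222, 0.2426, 0.2426, 0.0719.
ρ(T) = max|λ| = 0.6420; 0.6420 < 1: convergent.

yes, ρ = 0.6420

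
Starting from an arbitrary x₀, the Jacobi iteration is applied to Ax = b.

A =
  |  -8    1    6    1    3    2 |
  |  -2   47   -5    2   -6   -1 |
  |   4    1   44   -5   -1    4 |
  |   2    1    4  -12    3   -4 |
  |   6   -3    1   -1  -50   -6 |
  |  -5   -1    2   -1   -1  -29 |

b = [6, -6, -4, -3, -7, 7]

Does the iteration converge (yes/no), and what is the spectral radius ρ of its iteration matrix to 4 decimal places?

yes, ρ = 0.4067

Split A = D + L + U, D = diag(-8, 47, 44, -12, -50, -29).
T_J = -D⁻¹(L+U): T[5,1] = -(-1)/(-29) = -0.0345; T[5,5] = 0.
  T[0,:] = [+0.0000  +0.1250  +0.7500  +0.1250  +0.3750  +0.2500]
  T[1,:] = [+0.0426  +0.0000  +0.1064  -0.0426  +0.1277  +0.0213]
  T[2,:] = [-0.0909  -0.0227  +0.0000  +0.1136  +0.0227  -0.0909]
  T[3,:] = [+0.1667  +0.0833  +0.3333  +0.0000  +0.2500  -0.3333]
  T[4,:] = [+0.1200  -0.0600  +0.0200  -0.0200  +0.0000  -0.1200]
  T[5,:] = [-0.1724  -0.0345  +0.0690  -0.0345  -0.0345  +0.0000]
moduli |λ_i(T)| = 0.4067, 0.3396, 0.3396, 0.1850, 0.0968, 0.0968.
ρ = 0.4067; 0.4067 < 1 ⇒ converges.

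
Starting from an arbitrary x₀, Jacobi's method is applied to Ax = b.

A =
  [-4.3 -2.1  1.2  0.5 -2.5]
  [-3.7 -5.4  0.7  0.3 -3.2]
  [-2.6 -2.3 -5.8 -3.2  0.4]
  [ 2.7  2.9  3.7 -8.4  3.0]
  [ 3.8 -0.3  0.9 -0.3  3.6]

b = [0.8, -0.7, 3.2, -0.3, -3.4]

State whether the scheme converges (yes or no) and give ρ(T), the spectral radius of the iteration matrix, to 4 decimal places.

no, ρ = 1.1513

Diagonal D = diag(-4.3, -5.4, -5.8, -8.4, 3.6); L, U strict lower/upper.
Jacobi T = -D⁻¹(L+U): T[3,0] = -(2.7)/(-8.4) = +0.3214; T[3,3] = 0.
  T[0,:] = [+0.0000 -0.4884 +0.2791 +0.1163 -0.5814]
  T[1,:] = [-0.6852 +0.0000 +0.1296 +0.0556 -0.5926]
  T[2,:] = [-0.4483 -0.3966 +0.0000 -0.5517 +0.0690]
  T[3,:] = [+0.3214 +0.3452 +0.4405 +0.0000 +0.3571]
  T[4,:] = [-1.0556 +0.0833 -0.2500 +0.0833 +0.0000]
|roots of det(T-λI)|: 1.1513, 0.6166, 0.6166, 0.5699, 0.4286.
ρ = 1.1513; 1.1513 > 1 ⇒ diverges.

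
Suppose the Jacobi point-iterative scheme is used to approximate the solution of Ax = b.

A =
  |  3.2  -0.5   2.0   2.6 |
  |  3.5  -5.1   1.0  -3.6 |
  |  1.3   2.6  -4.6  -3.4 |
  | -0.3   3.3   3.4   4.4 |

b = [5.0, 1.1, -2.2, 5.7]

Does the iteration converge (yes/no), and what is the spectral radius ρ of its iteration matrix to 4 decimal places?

no, ρ = 1.3262

Diagonal D = diag(3.2, -5.1, -4.6, 4.4); L, U strict lower/upper.
Jacobi: T = -D⁻¹(L+U), T[0,1] = -(-0.5)/(3.2) = +0.1562; T[0,0] = 0.
  T[0,:] = [+0.0000 +0.1562 -0.6250 -0.8125]
  T[1,:] = [+0.6863 +0.0000 +0.1961 -0.7059]
  T[2,:] = [+0.2826 +0.5652 +0.0000 -0.7391]
  T[3,:] = [+0.0682 -0.7500 -0.7727 +0.0000]
|eigenvalues of T|: 1.3262, 0.6706, 0.6706, 0.1970.
ρ = 1.3262; 1.3262 > 1: divergent.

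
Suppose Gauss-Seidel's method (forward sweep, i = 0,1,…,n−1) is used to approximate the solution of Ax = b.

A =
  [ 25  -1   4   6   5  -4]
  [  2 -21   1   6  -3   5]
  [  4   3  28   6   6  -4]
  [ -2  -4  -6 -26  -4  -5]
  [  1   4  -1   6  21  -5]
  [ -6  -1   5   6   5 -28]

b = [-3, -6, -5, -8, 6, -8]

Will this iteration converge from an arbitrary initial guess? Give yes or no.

yes

Split A = D + L + U, D = diag(25, -21, 28, -26, 21, -28).
T_GS = -(D+L)⁻¹U: row 0 first, T[0,3] = -(6)/(25) = -0.2400; later rows by forward substitution.
  T[0,:] = [+0.0000  +0.0400  -0.1600  -0.2400  -0.2000  +0.1600]
  T[1,:] = [+0.0000  +0.0038  +0.0324  +0.2629  -0.1619  +0.2533]
  T[2,:] = [+0.0000  -0.0061  +0.0194  -0.2082  -0.1684  +0.0929]
  T[3,:] = [+0.0000  -0.0023  +0.0029  +0.0261  -0.0747  -0.2650]
  T[4,:] = [+0.0000  -0.0023  +0.0016  -0.0560  +0.0537  +0.2624]
  T[5,:] = [+0.0000  -0.0107  +0.0375  +0.0005  +0.0122  -0.0367]
|λ(T)| sorted: 0.1688, 0.1009, 0.1009, 0.0560, 0.0333, 0.0000.
ρ(T) = max|λ| = 0.1688; 0.1688 < 1 ⇒ converges.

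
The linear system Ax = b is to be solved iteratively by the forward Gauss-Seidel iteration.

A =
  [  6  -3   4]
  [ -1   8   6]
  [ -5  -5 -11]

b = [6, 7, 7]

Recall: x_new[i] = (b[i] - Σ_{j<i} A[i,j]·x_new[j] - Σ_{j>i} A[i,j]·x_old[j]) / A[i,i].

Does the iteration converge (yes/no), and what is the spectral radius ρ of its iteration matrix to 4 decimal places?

Let D = diag(6, 8, -11); L, U the strict triangles.
Gauss-Seidel: T = -(D+L)⁻¹U, row 0 first, T[0,1] = -(-3)/(6) = +0.5000; later rows by forward substitution.
  T[0,:] = [+0.0000  +0.5000  -0.6667]
  T[1,:] = [+0.0000  +0.0625  -0.8333]
  T[2,:] = [+0.0000  -0.2557  +0.6818]
|roots of det(T-λI)|: 0.9280, 0.1837, 0.0000.
ρ = 0.9280; 0.9280 < 1: convergent.

yes, ρ = 0.9280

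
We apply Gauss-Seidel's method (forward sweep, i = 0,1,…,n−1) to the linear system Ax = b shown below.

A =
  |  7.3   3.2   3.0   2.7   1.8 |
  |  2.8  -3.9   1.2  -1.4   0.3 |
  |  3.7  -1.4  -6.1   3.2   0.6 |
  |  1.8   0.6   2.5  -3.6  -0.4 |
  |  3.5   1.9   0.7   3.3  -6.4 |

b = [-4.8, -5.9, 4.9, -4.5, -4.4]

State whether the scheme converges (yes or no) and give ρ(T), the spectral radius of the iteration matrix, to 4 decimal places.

A = D + L + U where D = diag(7.3, -3.9, -6.1, -3.6, -6.4).
T_GS = -(D+L)⁻¹U: row 0 first, T[0,4] = -(1.8)/(7.3) = -0.2466; later rows by forward substitution.
  T[0,:] = [+0.0000, -0.4384, -0.4110, -0.3699, -0.2466]
  T[1,:] = [+0.0000, -0.3147, +0.0126, -0.6245, -0.1001]
  T[2,:] = [+0.0000, -0.1937, -0.2522, +0.4436, -0.0282]
  T[3,:] = [+0.0000, -0.4061, -0.3785, +0.0190, -0.2707]
  T[4,:] = [+0.0000, -0.5637, -0.4437, -0.3293, -0.3072]
|eigenvalues of T|: 0.9036, 0.2128, 0.2128, 0.1051, 0.0000.
ρ = 0.9036; 0.9036 < 1: convergent.

yes, ρ = 0.9036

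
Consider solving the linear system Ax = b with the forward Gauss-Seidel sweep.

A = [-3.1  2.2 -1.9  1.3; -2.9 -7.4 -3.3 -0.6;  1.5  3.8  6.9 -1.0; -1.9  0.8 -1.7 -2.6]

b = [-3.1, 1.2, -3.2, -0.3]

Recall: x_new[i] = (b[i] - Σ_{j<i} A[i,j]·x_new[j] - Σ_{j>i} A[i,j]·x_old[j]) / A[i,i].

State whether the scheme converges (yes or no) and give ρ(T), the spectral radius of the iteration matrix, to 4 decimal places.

yes, ρ = 0.7909

Split A = D + L + U, D = diag(-3.1, -7.4, 6.9, -2.6).
T_GS = -(D+L)⁻¹U: row 0 first, T[0,2] = -(-1.9)/(-3.1) = -0.6129; later rows by forward substitution.
  T[0,:] = [+0.0000, +0.7097, -0.6129, +0.4194]
  T[1,:] = [+0.0000, -0.2781, -0.2058, -0.2454]
  T[2,:] = [+0.0000, -0.0011, +0.2466, +0.1889]
  T[3,:] = [+0.0000, -0.6035, +0.2234, -0.5055]
|eigenvalues of T|: 0.7909, 0.3688, 0.1149, 0.0000.
spectral radius ρ = 0.7909; 0.7909 < 1 ⇒ converges.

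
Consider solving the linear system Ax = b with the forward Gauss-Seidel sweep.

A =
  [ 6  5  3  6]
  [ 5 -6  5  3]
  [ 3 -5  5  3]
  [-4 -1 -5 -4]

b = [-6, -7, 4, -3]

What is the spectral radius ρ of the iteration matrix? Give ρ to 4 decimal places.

1.4064

Let D = diag(6, -6, 5, -4); L, U the strict triangles.
Gauss-Seidel: T = -(D+L)⁻¹U, row 0 first, T[0,1] = -(5)/(6) = -0.8333; later rows by forward substitution.
  T[0,:] = [+0.0000 -0.8333 -0.5000 -1.0000]
  T[1,:] = [+0.0000 -0.6944 +0.4167 -0.3333]
  T[2,:] = [+0.0000 -0.1944 +0.7167 -0.3333]
  T[3,:] = [+0.0000 +1.2500 -0.5000 +1.5000]
|roots of det(T-λI)|: 1.4064, 0.6053, 0.4895, 0.0000.
spectral radius ρ = 1.4064; 1.4064 > 1, so it fails to converge.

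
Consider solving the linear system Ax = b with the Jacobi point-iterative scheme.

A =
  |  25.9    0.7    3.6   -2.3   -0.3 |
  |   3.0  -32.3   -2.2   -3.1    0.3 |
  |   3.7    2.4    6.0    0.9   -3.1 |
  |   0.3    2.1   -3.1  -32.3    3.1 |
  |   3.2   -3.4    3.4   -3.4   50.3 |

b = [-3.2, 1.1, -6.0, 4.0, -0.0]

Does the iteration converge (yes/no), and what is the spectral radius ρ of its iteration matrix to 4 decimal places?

A = D + L + U where D = diag(25.9, -32.3, 6, -32.3, 50.3).
Jacobi T = -D⁻¹(L+U): T[4,1] = -(-3.4)/(50.3) = +0.0676; T[4,4] = 0.
  T[0,:] = [+0.0000 -0.0270 -0.1390 +0.0888 +0.0116]
  T[1,:] = [+0.0929 +0.0000 -0.0681 -0.0960 +0.0093]
  T[2,:] = [-0.6167 -0.4000 +0.0000 -0.1500 +0.5167]
  T[3,:] = [+0.0093 +0.0650 -0.0960 +0.0000 +0.0960]
  T[4,:] = [-0.0636 +0.0676 -0.0676 +0.0676 +0.0000]
eigenvalue magnitudes: 0.3420, 0.2458, 0.1549, 0.1073, 0.1073.
ρ = 0.3420; 0.3420 < 1 ⇒ converges.

yes, ρ = 0.3420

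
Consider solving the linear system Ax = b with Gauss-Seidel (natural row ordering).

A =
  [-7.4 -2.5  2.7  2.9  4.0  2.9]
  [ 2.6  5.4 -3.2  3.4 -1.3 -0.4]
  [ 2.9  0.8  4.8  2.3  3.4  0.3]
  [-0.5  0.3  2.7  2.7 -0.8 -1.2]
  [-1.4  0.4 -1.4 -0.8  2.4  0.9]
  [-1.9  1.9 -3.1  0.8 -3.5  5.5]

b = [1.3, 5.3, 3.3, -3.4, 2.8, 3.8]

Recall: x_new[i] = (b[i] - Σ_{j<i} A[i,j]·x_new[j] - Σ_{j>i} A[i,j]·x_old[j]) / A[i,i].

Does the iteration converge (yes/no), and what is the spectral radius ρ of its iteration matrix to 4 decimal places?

no, ρ = 1.3969

Diagonal D = diag(-7.4, 5.4, 4.8, 2.7, 2.4, 5.5); L, U strict lower/upper.
Gauss-Seidel: T = -(D+L)⁻¹U, row 0 first, T[0,1] = -(-2.5)/(-7.4) = -0.3378; later rows by forward substitution.
  T[0,:] = [+0.0000, -0.3378, +0.3649, +0.3919, +0.5405, +0.3919]
  T[1,:] = [+0.0000, +0.1627, +0.4169, -0.8183, -0.0195, -0.1146]
  T[2,:] = [+0.0000, +0.1770, -0.2899, -0.5795, -1.0317, -0.2802]
  T[3,:] = [+0.0000, -0.2576, +0.3112, +0.7430, +1.4302, +0.8099]
  T[4,:] = [+0.0000, -0.2068, +0.0780, +0.2746, +0.1935, -0.0208]
  T[5,:] = [+0.0000, -0.1673, -0.1770, +0.1581, -0.4729, -0.1139]
eigenvalue magnitudes: 1.3969, 0.4780, 0.4780, 0.1241, 0.0929, 0.0000.
spectral radius ρ = 1.3969; 1.3969 > 1: divergent.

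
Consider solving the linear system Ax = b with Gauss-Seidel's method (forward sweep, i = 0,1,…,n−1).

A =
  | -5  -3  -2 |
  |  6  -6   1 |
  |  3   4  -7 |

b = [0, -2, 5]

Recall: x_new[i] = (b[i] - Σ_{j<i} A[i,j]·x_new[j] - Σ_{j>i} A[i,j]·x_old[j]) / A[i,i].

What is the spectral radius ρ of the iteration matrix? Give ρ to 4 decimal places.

Let D = diag(-5, -6, -7); L, U the strict triangles.
GS T = -(D+L)⁻¹U: row 0 first, T[0,1] = -(-3)/(-5) = -0.6000; later rows by forward substitution.
  T[0,:] = [+0.0000  -0.6000  -0.4000]
  T[1,:] = [+0.0000  -0.6000  -0.2333]
  T[2,:] = [+0.0000  -0.6000  -0.3048]
|λ(T)| sorted: 0.8546, 0.0501, 0.0000.
ρ(T) = max|λ| = 0.8546; 0.8546 < 1 ⇒ converges.

0.8546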